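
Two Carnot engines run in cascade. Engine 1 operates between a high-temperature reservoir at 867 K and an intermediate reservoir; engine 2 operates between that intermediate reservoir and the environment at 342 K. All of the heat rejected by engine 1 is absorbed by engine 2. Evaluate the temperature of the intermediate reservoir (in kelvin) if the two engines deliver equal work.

T_m ≈ 604 K

For reversible stages Q_m = Q_H·(T_m/T_H). Setting W₁ = Q_H(1 − T_m/T_H) equal to W₂ = Q_m(1 − T_C/T_m) = Q_H·(T_m − T_C)/T_H gives T_H − T_m = T_m − T_C, so T_m = (T_H + T_C)/2 = (867.00 + 342.00)/2 = 604 K.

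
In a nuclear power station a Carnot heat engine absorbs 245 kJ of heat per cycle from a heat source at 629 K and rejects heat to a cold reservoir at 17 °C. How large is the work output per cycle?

T_C = 17 °C → 17 + 273.15 = 290.15 K.
The Carnot efficiency is η = 1 − T_C/T_H = 1 − 290.15/629.00 = 0.5387.
W = η·Q_H = 0.5387 × 245 = 132 kJ.

W ≈ 132 kJ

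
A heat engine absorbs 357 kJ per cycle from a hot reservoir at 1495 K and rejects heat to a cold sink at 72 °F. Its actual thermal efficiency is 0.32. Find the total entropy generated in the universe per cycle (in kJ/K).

ΔS_univ ≈ 0.583 kJ/K

T_C = 72 °F → (72 − 32) × 5/9 = 22.22 °C = 295.37 K.
W = η·Q_H = 0.32 × 357 = 114.2 kJ, so Q_C = Q_H − W = 242.8 kJ.
The hot reservoir loses entropy Q_H/T_H = 357/1495.00 = 0.2388 kJ/K; the cold reservoir gains Q_C/T_C = 242.8/295.37 = 0.8219 kJ/K.
ΔS_univ = −Q_H/T_H + Q_C/T_C = 0.583 kJ/K (> 0, since η = 0.32 < η_Carnot = 0.802).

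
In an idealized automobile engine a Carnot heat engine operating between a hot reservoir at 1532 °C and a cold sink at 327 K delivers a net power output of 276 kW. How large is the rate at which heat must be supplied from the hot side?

Q̇_H ≈ 337 kW

T_H = 1532 °C → 1532 + 273.15 = 1805.15 K.
Carnot efficiency: η = 1 − T_C/T_H = 1 − 327.00/1805.15 = 0.8189.
Q_H = W/η = 276/0.8189 = 337 kW.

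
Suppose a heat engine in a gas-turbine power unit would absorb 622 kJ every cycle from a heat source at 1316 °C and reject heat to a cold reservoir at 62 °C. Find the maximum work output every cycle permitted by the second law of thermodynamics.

W_max ≈ 491 kJ

T_H = 1316 °C → 1316 + 273.15 = 1589.15 K.
T_C = 62 °C → 62 + 273.15 = 335.15 K.
The upper bound on efficiency is η_max = 1 − T_C/T_H = 1 − 335.15/1589.15 = 0.7891.
W_max = η_max · Q_H = 0.7891 × 622 = 491 kJ.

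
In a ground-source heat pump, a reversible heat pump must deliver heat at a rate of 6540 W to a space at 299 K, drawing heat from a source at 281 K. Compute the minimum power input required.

Reversible heating COP: COP_HP = T_H/(T_H − T_C) = 299.00/18.00 = 16.6111.
W = Q_H/COP_HP = 6540/16.6111 = 394 W.

Ẇ_in ≈ 394 W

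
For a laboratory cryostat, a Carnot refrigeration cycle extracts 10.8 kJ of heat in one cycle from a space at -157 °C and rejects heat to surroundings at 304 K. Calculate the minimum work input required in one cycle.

W_in ≈ 17.5 kJ

T_C = -157 °C → -157 + 273.15 = 116.15 K.
The reversible coefficient of performance is COP_R = T_C/(T_H − T_C) = 116.15/187.85 = 0.6183.
W = Q_C/COP_R = 10.8/0.6183 = 17.5 kJ.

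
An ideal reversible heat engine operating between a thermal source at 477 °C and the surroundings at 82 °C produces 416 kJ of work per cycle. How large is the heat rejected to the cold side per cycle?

Q_C ≈ 374.0 kJ

T_H = 477 °C → 477 + 273.15 = 750.15 K.
T_C = 82 °C → 82 + 273.15 = 355.15 K.
η_rev = 1 − T_C/T_H = 1 − 355.15/750.15 = 0.5266.
Since Q_C/Q_H = T_C/T_H and Q_H = W/η, Q_C = W·T_C/(T_H − T_C) = 416 × 355.15/395.00 = 374.0 kJ.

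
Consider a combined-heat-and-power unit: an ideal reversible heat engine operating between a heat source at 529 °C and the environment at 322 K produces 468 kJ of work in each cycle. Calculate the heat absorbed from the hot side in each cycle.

Q_H ≈ 782 kJ

T_H = 529 °C → 529 + 273.15 = 802.15 K.
Since the cycle is reversible, η = 1 − T_C/T_H = 1 − 322.00/802.15 = 0.5986.
Q_H = W/η = 468/0.5986 = 782 kJ.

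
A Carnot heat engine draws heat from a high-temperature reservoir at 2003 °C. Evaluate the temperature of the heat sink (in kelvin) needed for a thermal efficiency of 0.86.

T_C ≈ 318.7 K

T_H = 2003 °C → 2003 + 273.15 = 2276.15 K.
From η = 1 − T_C/T_H, T_C = T_H·(1 − η) = 2276.15 × (1 − 0.86) = 318.7 K.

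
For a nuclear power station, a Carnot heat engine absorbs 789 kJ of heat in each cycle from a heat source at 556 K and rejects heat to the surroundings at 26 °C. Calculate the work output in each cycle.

T_C = 26 °C → 26 + 273.15 = 299.15 K.
For a reversible engine, η = 1 − T_C/T_H = 1 − 299.15/556.00 = 0.4620.
W = η·Q_H = 0.4620 × 789 = 364 kJ.

W ≈ 364 kJ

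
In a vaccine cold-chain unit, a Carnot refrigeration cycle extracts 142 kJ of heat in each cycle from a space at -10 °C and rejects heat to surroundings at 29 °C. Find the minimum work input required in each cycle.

W_in ≈ 21.0 kJ

T_H = 29 °C → 29 + 273.15 = 302.15 K.
T_C = -10 °C → -10 + 273.15 = 263.15 K.
COP_R = T_C/(T_H − T_C) = 263.15/39.00 = 6.7474.
W = Q_C/COP_R = 142/6.7474 = 21.0 kJ.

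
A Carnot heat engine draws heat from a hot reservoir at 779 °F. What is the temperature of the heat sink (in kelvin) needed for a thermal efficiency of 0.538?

T_H = 779 °F → (779 − 32) × 5/9 = 415.00 °C = 688.15 K.
From η = 1 − T_C/T_H, T_C = T_H·(1 − η) = 688.15 × (1 − 0.538) = 318 K.

T_C ≈ 318 K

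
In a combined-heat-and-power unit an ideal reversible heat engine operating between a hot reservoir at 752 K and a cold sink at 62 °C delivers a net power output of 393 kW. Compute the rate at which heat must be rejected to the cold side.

Q̇_C ≈ 316.0 kW

T_C = 62 °C → 62 + 273.15 = 335.15 K.
The Carnot efficiency is η = 1 − T_C/T_H = 1 − 335.15/752.00 = 0.5543.
Since Q_C/Q_H = T_C/T_H and Q_H = W/η, Q_C = W·T_C/(T_H − T_C) = 393 × 335.15/416.85 = 316.0 kW.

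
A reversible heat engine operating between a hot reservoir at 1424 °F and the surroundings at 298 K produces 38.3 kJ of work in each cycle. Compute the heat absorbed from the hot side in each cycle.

T_H = 1424 °F → (1424 − 32) × 5/9 = 773.33 °C = 1046.48 K.
η_rev = 1 − T_C/T_H = 1 − 298.00/1046.48 = 0.7152.
Q_H = W/η = 38.3/0.7152 = 53.55 kJ.

Q_H ≈ 53.55 kJ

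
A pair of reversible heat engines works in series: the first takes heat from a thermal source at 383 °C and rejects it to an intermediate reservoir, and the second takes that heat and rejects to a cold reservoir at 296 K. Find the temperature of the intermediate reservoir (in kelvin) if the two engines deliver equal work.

T_m ≈ 476 K

T_H = 383 °C → 383 + 273.15 = 656.15 K.
For reversible stages Q_m = Q_H·(T_m/T_H). Setting W₁ = Q_H(1 − T_m/T_H) equal to W₂ = Q_m(1 − T_C/T_m) = Q_H·(T_m − T_C)/T_H gives T_H − T_m = T_m − T_C, so T_m = (T_H + T_C)/2 = (656.15 + 296.00)/2 = 476 K.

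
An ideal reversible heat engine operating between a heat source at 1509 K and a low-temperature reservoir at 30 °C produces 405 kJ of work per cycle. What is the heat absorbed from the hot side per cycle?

Q_H ≈ 507 kJ

T_C = 30 °C → 30 + 273.15 = 303.15 K.
η_rev = 1 − T_C/T_H = 1 − 303.15/1509.00 = 0.7991.
Q_H = W/η = 405/0.7991 = 507 kJ.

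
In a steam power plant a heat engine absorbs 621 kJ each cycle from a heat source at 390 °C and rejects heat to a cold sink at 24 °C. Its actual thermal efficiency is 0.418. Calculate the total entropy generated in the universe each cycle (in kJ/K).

T_H = 390 °C → 390 + 273.15 = 663.15 K.
T_C = 24 °C → 24 + 273.15 = 297.15 K.
W = η·Q_H = 0.418 × 621 = 259.6 kJ, so Q_C = Q_H − W = 361.4 kJ.
Reservoir entropy changes: ΔS_H = −Q_H/T_H = −621/663.15 = -0.9364 kJ/K and ΔS_C = +Q_C/T_C = 361.4/297.15 = 1.216 kJ/K.
ΔS_univ = −Q_H/T_H + Q_C/T_C = 0.280 kJ/K (> 0, since η = 0.418 < η_Carnot = 0.552).

ΔS_univ ≈ 0.280 kJ/K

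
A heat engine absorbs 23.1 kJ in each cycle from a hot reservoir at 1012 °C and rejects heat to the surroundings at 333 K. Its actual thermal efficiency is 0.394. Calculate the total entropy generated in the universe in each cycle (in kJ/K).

T_H = 1012 °C → 1012 + 273.15 = 1285.15 K.
W = η·Q_H = 0.394 × 23.1 = 9.101 kJ, so Q_C = Q_H − W = 14.00 kJ.
The hot reservoir loses entropy Q_H/T_H = 23.1/1285.15 = 0.01797 kJ/K; the cold reservoir gains Q_C/T_C = 14.00/333.00 = 0.04204 kJ/K.
ΔS_univ = −Q_H/T_H + Q_C/T_C = 0.0241 kJ/K (> 0, since η = 0.394 < η_Carnot = 0.741).

ΔS_univ ≈ 0.0241 kJ/K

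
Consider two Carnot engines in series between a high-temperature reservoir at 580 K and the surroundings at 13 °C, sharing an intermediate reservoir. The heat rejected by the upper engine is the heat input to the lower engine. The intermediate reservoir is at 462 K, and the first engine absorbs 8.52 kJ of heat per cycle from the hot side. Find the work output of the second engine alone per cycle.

W₂ ≈ 2.583 kJ

T_C = 13 °C → 13 + 273.15 = 286.15 K.
Heat entering the second stage: Q_m = Q_H·(T_m/T_H) = 8.52 × 462.00/580.00 = 6.787 kJ.
Second-stage efficiency η₂ = 1 − T_C/T_m = 1 − 286.15/462.00 = 0.3806, so W₂ = η₂·Q_m = 2.583 kJ.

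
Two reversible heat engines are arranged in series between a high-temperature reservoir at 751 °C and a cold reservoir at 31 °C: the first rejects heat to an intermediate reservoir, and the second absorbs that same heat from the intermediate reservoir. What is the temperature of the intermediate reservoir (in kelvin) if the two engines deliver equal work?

T_H = 751 °C → 751 + 273.15 = 1024.15 K.
T_C = 31 °C → 31 + 273.15 = 304.15 K.
For reversible stages Q_m = Q_H·(T_m/T_H). Setting W₁ = Q_H(1 − T_m/T_H) equal to W₂ = Q_m(1 − T_C/T_m) = Q_H·(T_m − T_C)/T_H gives T_H − T_m = T_m − T_C, so T_m = (T_H + T_C)/2 = (1024.15 + 304.15)/2 = 664 K.

T_m ≈ 664 K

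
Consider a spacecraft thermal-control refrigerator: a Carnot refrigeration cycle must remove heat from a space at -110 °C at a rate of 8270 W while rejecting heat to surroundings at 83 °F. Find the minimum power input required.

T_H = 83 °F → (83 − 32) × 5/9 = 28.33 °C = 301.48 K.
T_C = -110 °C → -110 + 273.15 = 163.15 K.
The reversible coefficient of performance is COP_R = T_C/(T_H − T_C) = 163.15/138.33 = 1.1794.
W = Q_C/COP_R = 8270/1.1794 = 7010 W.

Ẇ_in ≈ 7010 W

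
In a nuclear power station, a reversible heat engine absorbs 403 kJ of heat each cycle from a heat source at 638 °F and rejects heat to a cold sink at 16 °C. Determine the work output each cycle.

T_H = 638 °F → (638 − 32) × 5/9 = 336.67 °C = 609.82 K.
T_C = 16 °C → 16 + 273.15 = 289.15 K.
Since the cycle is reversible, η = 1 − T_C/T_H = 1 − 289.15/609.82 = 0.5258.
W = η·Q_H = 0.5258 × 403 = 211.9 kJ.

W ≈ 211.9 kJ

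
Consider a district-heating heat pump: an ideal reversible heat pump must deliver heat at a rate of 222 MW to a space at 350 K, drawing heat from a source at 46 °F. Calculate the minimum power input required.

T_C = 46 °F → (46 − 32) × 5/9 = 7.78 °C = 280.93 K.
COP_HP = T_H/(T_H − T_C) = 350.00/69.07 = 5.0672.
W = Q_H/COP_HP = 222/5.0672 = 43.81 MW.

Ẇ_in ≈ 43.81 MW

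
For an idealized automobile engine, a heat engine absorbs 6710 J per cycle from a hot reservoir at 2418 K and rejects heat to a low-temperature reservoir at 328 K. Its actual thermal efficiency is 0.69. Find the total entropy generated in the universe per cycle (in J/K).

ΔS_univ ≈ 3.567 J/K

W = η·Q_H = 0.69 × 6710 = 4630 J, so Q_C = Q_H − W = 2080 J.
Entropy balance on the reservoirs: −Q_H/T_H = -2.775 J/K, +Q_C/T_C = 6.342 J/K.
ΔS_univ = −Q_H/T_H + Q_C/T_C = 3.567 J/K (> 0, since η = 0.69 < η_Carnot = 0.864).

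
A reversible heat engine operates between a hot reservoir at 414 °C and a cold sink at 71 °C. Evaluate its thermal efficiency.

η ≈ 0.499

T_H = 414 °C → 414 + 273.15 = 687.15 K.
T_C = 71 °C → 71 + 273.15 = 344.15 K.
Since the cycle is reversible, η = 1 − T_C/T_H = 1 − 344.15/687.15 = 0.499.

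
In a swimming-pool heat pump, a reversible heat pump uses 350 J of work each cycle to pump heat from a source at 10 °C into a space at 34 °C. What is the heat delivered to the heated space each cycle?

T_H = 34 °C → 34 + 273.15 = 307.15 K.
T_C = 10 °C → 10 + 273.15 = 283.15 K.
COP_HP = T_H/(T_H − T_C) = 307.15/24.00 = 12.7979.
Q_H = COP_HP · W = 12.7979 × 350 = 4480 J.

Q_H ≈ 4480 J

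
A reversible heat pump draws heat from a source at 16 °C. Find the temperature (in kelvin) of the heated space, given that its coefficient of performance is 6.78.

T_C = 16 °C → 16 + 273.15 = 289.15 K.
COP_HP = T_H/(T_H − T_C) ⇒ T_H = T_C·COP_HP/(COP_HP − 1) = 289.15 × 6.78/(6.78 − 1) = 339 K.

T_H ≈ 339 K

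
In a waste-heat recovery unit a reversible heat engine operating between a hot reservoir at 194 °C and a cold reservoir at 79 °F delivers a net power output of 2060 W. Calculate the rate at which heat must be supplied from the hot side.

Q̇_H ≈ 5732 W

T_H = 194 °C → 194 + 273.15 = 467.15 K.
T_C = 79 °F → (79 − 32) × 5/9 = 26.11 °C = 299.26 K.
For a reversible engine, η = 1 − T_C/T_H = 1 − 299.26/467.15 = 0.3594.
Q_H = W/η = 2060/0.3594 = 5732 W.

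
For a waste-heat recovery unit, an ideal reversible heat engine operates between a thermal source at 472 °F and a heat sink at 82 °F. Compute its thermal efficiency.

T_H = 472 °F → (472 − 32) × 5/9 = 244.44 °C = 517.59 K.
T_C = 82 °F → (82 − 32) × 5/9 = 27.78 °C = 300.93 K.
Carnot efficiency: η = 1 − T_C/T_H = 1 − 300.93/517.59 = 0.4186.

η ≈ 0.4186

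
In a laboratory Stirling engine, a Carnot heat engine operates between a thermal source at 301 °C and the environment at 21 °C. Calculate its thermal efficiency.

T_H = 301 °C → 301 + 273.15 = 574.15 K.
T_C = 21 °C → 21 + 273.15 = 294.15 K.
The Carnot efficiency is η = 1 − T_C/T_H = 1 − 294.15/574.15 = 0.4877.

η ≈ 0.4877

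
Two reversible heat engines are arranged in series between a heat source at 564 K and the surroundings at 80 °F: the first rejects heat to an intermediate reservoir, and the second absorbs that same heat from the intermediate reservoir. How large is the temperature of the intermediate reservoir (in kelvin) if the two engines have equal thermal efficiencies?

T_m ≈ 411.2 K

T_C = 80 °F → (80 − 32) × 5/9 = 26.67 °C = 299.82 K.
Equal efficiencies require 1 − T_m/T_H = 1 − T_C/T_m, i.e. T_m/T_H = T_C/T_m, so T_m = √(T_H·T_C) = √(564.00 × 299.82) = 411.2 K.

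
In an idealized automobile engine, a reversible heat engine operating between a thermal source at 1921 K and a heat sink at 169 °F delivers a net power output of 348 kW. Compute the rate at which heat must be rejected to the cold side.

Q̇_C ≈ 77.3 kW

T_C = 169 °F → (169 − 32) × 5/9 = 76.11 °C = 349.26 K.
For a reversible engine, η = 1 − T_C/T_H = 1 − 349.26/1921.00 = 0.8182.
Since Q_C/Q_H = T_C/T_H and Q_H = W/η, Q_C = W·T_C/(T_H − T_C) = 348 × 349.26/1571.74 = 77.3 kW.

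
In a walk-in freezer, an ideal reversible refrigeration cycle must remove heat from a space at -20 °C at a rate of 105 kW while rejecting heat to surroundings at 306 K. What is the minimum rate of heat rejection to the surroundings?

T_C = -20 °C → -20 + 273.15 = 253.15 K.
For a reversible cycle Q_H/Q_C = T_H/T_C, so Q_H = Q_C·T_H/T_C = 105 × 306.00/253.15 = 127 kW.

Q̇_H ≈ 127 kW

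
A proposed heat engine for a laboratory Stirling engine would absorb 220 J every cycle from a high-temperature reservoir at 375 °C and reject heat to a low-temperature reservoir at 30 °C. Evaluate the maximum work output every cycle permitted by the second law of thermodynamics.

W_max ≈ 117 J

T_H = 375 °C → 375 + 273.15 = 648.15 K.
T_C = 30 °C → 30 + 273.15 = 303.15 K.
The upper bound on efficiency is η_max = 1 − T_C/T_H = 1 − 303.15/648.15 = 0.5323.
W_max = η_max · Q_H = 0.5323 × 220 = 117 J.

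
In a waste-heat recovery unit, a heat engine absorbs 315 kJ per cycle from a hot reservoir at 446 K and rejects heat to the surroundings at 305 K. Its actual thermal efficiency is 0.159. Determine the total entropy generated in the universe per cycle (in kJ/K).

ΔS_univ ≈ 0.162 kJ/K

W = η·Q_H = 0.159 × 315 = 50.09 kJ, so Q_C = Q_H − W = 264.9 kJ.
Entropy balance on the reservoirs: −Q_H/T_H = -0.7063 kJ/K, +Q_C/T_C = 0.8686 kJ/K.
ΔS_univ = −Q_H/T_H + Q_C/T_C = 0.162 kJ/K (> 0, since η = 0.159 < η_Carnot = 0.316).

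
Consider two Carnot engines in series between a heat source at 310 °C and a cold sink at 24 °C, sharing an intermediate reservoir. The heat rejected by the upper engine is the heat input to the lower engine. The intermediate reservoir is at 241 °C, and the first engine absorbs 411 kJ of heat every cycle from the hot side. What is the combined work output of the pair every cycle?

T_H = 310 °C → 310 + 273.15 = 583.15 K.
T_C = 24 °C → 24 + 273.15 = 297.15 K.
Two reversible stages in series are equivalent to a single Carnot engine between T_H and T_C, so η_total = 1 − T_C/T_H = 1 − 297.15/583.15 = 0.4904.
W_total = η_total · Q_H = 0.4904 × 411 = 202 kJ.

W_total ≈ 202 kJ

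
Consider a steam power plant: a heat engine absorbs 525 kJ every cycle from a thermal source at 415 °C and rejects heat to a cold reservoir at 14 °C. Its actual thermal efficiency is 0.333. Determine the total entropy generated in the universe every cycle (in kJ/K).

T_H = 415 °C → 415 + 273.15 = 688.15 K.
T_C = 14 °C → 14 + 273.15 = 287.15 K.
W = η·Q_H = 0.333 × 525 = 174.8 kJ, so Q_C = Q_H − W = 350.2 kJ.
Reservoir entropy changes: ΔS_H = −Q_H/T_H = −525/688.15 = -0.7629 kJ/K and ΔS_C = +Q_C/T_C = 350.2/287.15 = 1.219 kJ/K.
ΔS_univ = −Q_H/T_H + Q_C/T_C = 0.457 kJ/K (> 0, since η = 0.333 < η_Carnot = 0.583).

ΔS_univ ≈ 0.457 kJ/K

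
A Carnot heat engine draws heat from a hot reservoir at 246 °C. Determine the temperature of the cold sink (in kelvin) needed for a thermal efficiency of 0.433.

T_H = 246 °C → 246 + 273.15 = 519.15 K.
From η = 1 − T_C/T_H, T_C = T_H·(1 − η) = 519.15 × (1 − 0.433) = 294 K.

T_C ≈ 294 K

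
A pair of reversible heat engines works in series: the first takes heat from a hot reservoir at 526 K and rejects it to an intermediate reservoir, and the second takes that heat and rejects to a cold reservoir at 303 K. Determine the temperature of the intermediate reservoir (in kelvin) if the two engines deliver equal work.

For reversible stages Q_m = Q_H·(T_m/T_H). Setting W₁ = Q_H(1 − T_m/T_H) equal to W₂ = Q_m(1 − T_C/T_m) = Q_H·(T_m − T_C)/T_H gives T_H − T_m = T_m − T_C, so T_m = (T_H + T_C)/2 = (526.00 + 303.00)/2 = 414 K.

T_m ≈ 414 K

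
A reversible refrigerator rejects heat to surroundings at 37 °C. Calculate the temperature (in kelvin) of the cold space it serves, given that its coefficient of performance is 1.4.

T_H = 37 °C → 37 + 273.15 = 310.15 K.
COP_R = T_C/(T_H − T_C) ⇒ T_C = T_H·COP_R/(1 + COP_R) = 310.15 × 1.4/(1 + 1.4) = 181 K.

T_C ≈ 181 K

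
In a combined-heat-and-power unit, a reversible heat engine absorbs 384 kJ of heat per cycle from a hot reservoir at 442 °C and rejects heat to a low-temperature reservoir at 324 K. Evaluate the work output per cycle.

T_H = 442 °C → 442 + 273.15 = 715.15 K.
Since the cycle is reversible, η = 1 − T_C/T_H = 1 − 324.00/715.15 = 0.5469.
W = η·Q_H = 0.5469 × 384 = 210 kJ.

W ≈ 210 kJ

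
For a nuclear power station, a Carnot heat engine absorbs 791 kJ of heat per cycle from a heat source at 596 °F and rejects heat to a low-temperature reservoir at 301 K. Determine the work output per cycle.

W ≈ 385 kJ

T_H = 596 °F → (596 − 32) × 5/9 = 313.33 °C = 586.48 K.
η_rev = 1 − T_C/T_H = 1 − 301.00/586.48 = 0.4868.
W = η·Q_H = 0.4868 × 791 = 385 kJ.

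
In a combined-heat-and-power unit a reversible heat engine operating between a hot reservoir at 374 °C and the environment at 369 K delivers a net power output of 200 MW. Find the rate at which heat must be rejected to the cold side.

Q̇_C ≈ 265.3 MW

T_H = 374 °C → 374 + 273.15 = 647.15 K.
Carnot efficiency: η = 1 − T_C/T_H = 1 − 369.00/647.15 = 0.4298.
Since Q_C/Q_H = T_C/T_H and Q_H = W/η, Q_C = W·T_C/(T_H − T_C) = 200 × 369.00/278.15 = 265.3 MW.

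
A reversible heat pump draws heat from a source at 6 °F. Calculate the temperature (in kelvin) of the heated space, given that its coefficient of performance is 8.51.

T_H ≈ 293 K

T_C = 6 °F → (6 − 32) × 5/9 = -14.44 °C = 258.71 K.
COP_HP = T_H/(T_H − T_C) ⇒ T_H = T_C·COP_HP/(COP_HP − 1) = 258.71 × 8.51/(8.51 − 1) = 293 K.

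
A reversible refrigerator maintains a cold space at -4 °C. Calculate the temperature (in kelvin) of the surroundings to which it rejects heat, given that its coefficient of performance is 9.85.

T_H ≈ 296 K

T_C = -4 °C → -4 + 273.15 = 269.15 K.
COP_R = T_C/(T_H − T_C) ⇒ T_H = T_C·(1 + 1/COP_R) = 269.15 × (1 + 1/9.85) = 296 K.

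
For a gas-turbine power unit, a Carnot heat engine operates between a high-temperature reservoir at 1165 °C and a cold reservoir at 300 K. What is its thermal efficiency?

η ≈ 0.791

T_H = 1165 °C → 1165 + 273.15 = 1438.15 K.
The Carnot efficiency is η = 1 − T_C/T_H = 1 − 300.00/1438.15 = 0.791.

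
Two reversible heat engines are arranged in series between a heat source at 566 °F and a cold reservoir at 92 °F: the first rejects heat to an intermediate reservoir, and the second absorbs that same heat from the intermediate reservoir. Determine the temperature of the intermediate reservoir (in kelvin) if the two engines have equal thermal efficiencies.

T_H = 566 °F → (566 − 32) × 5/9 = 296.67 °C = 569.82 K.
T_C = 92 °F → (92 − 32) × 5/9 = 33.33 °C = 306.48 K.
Equal efficiencies require 1 − T_m/T_H = 1 − T_C/T_m, i.e. T_m/T_H = T_C/T_m, so T_m = √(T_H·T_C) = √(569.82 × 306.48) = 418 K.

T_m ≈ 418 K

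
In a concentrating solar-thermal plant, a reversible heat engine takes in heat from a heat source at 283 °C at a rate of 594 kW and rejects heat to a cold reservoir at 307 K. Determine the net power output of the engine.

Ẇ ≈ 266 kW

T_H = 283 °C → 283 + 273.15 = 556.15 K.
For a reversible engine, η = 1 − T_C/T_H = 1 − 307.00/556.15 = 0.4480.
W = η·Q_H = 0.4480 × 594 = 266 kW.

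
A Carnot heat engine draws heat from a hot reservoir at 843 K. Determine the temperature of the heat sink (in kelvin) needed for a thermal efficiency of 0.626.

From η = 1 − T_C/T_H, T_C = T_H·(1 − η) = 843.00 × (1 − 0.626) = 315.3 K.

T_C ≈ 315.3 K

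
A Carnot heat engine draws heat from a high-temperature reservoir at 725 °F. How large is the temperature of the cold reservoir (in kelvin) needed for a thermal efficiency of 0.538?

T_H = 725 °F → (725 − 32) × 5/9 = 385.00 °C = 658.15 K.
From η = 1 − T_C/T_H, T_C = T_H·(1 − η) = 658.15 × (1 − 0.538) = 304 K.

T_C ≈ 304 K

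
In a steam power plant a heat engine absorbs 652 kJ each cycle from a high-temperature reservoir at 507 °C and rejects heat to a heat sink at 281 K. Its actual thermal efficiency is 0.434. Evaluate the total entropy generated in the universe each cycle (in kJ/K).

ΔS_univ ≈ 0.4775 kJ/K

T_H = 507 °C → 507 + 273.15 = 780.15 K.
W = η·Q_H = 0.434 × 652 = 283.0 kJ, so Q_C = Q_H − W = 369.0 kJ.
The hot reservoir loses entropy Q_H/T_H = 652/780.15 = 0.8357 kJ/K; the cold reservoir gains Q_C/T_C = 369.0/281.00 = 1.313 kJ/K.
ΔS_univ = −Q_H/T_H + Q_C/T_C = 0.4775 kJ/K (> 0, since η = 0.434 < η_Carnot = 0.640).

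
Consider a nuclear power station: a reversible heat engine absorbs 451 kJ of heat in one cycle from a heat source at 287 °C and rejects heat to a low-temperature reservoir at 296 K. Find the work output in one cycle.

T_H = 287 °C → 287 + 273.15 = 560.15 K.
η_rev = 1 − T_C/T_H = 1 − 296.00/560.15 = 0.4716.
W = η·Q_H = 0.4716 × 451 = 213 kJ.

W ≈ 213 kJ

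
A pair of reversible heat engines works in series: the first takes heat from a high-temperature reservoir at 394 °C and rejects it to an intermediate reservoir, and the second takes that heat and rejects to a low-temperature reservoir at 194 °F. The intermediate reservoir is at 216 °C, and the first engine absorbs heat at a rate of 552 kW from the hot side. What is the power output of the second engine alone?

Ẇ₂ ≈ 104.3 kW

T_H = 394 °C → 394 + 273.15 = 667.15 K.
T_C = 194 °F → (194 − 32) × 5/9 = 90.00 °C = 363.15 K.
T_m = 216 °C → 216 + 273.15 = 489.15 K.
Heat entering the second stage: Q_m = Q_H·(T_m/T_H) = 552 × 489.15/667.15 = 404.7 kW.
Second-stage efficiency η₂ = 1 − T_C/T_m = 1 − 363.15/489.15 = 0.2576, so W₂ = η₂·Q_m = 104.3 kW.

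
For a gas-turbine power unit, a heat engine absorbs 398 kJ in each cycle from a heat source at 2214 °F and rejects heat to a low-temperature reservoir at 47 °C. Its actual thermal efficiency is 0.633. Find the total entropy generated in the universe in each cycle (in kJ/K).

ΔS_univ ≈ 0.188 kJ/K

T_H = 2214 °F → (2214 − 32) × 5/9 = 1212.22 °C = 1485.37 K.
T_C = 47 °C → 47 + 273.15 = 320.15 K.
W = η·Q_H = 0.633 × 398 = 251.9 kJ, so Q_C = Q_H − W = 146.1 kJ.
Entropy balance on the reservoirs: −Q_H/T_H = -0.2679 kJ/K, +Q_C/T_C = 0.4562 kJ/K.
ΔS_univ = −Q_H/T_H + Q_C/T_C = 0.188 kJ/K (> 0, since η = 0.633 < η_Carnot = 0.784).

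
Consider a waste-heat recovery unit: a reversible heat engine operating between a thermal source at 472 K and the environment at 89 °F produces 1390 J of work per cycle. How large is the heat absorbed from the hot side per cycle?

Q_H ≈ 3924 J

T_C = 89 °F → (89 − 32) × 5/9 = 31.67 °C = 304.82 K.
For a reversible engine, η = 1 − T_C/T_H = 1 − 304.82/472.00 = 0.3542.
Q_H = W/η = 1390/0.3542 = 3924 J.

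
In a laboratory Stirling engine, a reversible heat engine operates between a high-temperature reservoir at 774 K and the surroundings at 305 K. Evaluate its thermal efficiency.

η ≈ 0.606

The Carnot efficiency is η = 1 − T_C/T_H = 1 − 305.00/774.00 = 0.606.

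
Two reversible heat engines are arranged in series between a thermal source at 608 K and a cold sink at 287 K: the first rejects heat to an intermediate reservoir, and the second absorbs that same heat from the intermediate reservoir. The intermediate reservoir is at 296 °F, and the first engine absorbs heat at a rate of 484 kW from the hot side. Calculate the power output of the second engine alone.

T_m = 296 °F → (296 − 32) × 5/9 = 146.67 °C = 419.82 K.
Heat entering the second stage: Q_m = Q_H·(T_m/T_H) = 484 × 419.82/608.00 = 334.2 kW.
Second-stage efficiency η₂ = 1 − T_C/T_m = 1 − 287.00/419.82 = 0.3164, so W₂ = η₂·Q_m = 105.7 kW.

Ẇ₂ ≈ 105.7 kW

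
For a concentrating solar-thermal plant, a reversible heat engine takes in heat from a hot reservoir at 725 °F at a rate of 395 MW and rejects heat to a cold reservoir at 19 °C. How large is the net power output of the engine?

T_H = 725 °F → (725 − 32) × 5/9 = 385.00 °C = 658.15 K.
T_C = 19 °C → 19 + 273.15 = 292.15 K.
η_rev = 1 − T_C/T_H = 1 − 292.15/658.15 = 0.5561.
W = η·Q_H = 0.5561 × 395 = 220 MW.

Ẇ ≈ 220 MW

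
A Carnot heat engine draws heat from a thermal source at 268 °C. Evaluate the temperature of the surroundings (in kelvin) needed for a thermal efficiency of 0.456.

T_C ≈ 294 K

T_H = 268 °C → 268 + 273.15 = 541.15 K.
From η = 1 − T_C/T_H, T_C = T_H·(1 − η) = 541.15 × (1 − 0.456) = 294 K.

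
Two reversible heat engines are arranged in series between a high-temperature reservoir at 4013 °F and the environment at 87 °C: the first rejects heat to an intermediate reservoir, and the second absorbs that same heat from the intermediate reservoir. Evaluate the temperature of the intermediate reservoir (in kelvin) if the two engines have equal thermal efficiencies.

T_H = 4013 °F → (4013 − 32) × 5/9 = 2211.67 °C = 2484.82 K.
T_C = 87 °C → 87 + 273.15 = 360.15 K.
Equal efficiencies require 1 − T_m/T_H = 1 − T_C/T_m, i.e. T_m/T_H = T_C/T_m, so T_m = √(T_H·T_C) = √(2484.82 × 360.15) = 946 K.

T_m ≈ 946 K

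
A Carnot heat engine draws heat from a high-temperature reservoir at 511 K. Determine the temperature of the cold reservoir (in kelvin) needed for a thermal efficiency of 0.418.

From η = 1 − T_C/T_H, T_C = T_H·(1 − η) = 511.00 × (1 − 0.418) = 297 K.

T_C ≈ 297 K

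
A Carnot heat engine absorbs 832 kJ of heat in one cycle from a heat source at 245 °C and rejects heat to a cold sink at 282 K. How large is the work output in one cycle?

T_H = 245 °C → 245 + 273.15 = 518.15 K.
Since the cycle is reversible, η = 1 − T_C/T_H = 1 − 282.00/518.15 = 0.4558.
W = η·Q_H = 0.4558 × 832 = 379 kJ.

W ≈ 379 kJ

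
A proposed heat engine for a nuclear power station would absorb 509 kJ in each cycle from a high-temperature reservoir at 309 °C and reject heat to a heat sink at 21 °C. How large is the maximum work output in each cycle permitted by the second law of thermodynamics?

W_max ≈ 252 kJ

T_H = 309 °C → 309 + 273.15 = 582.15 K.
T_C = 21 °C → 21 + 273.15 = 294.15 K.
The upper bound on efficiency is η_max = 1 − T_C/T_H = 1 − 294.15/582.15 = 0.4947.
W_max = η_max · Q_H = 0.4947 × 509 = 252 kJ.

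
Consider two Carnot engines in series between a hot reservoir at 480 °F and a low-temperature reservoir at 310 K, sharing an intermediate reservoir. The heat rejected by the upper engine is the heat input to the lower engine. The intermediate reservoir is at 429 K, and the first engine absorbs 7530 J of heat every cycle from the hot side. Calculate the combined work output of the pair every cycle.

W_total ≈ 3058 J

T_H = 480 °F → (480 − 32) × 5/9 = 248.89 °C = 522.04 K.
Two reversible stages in series are equivalent to a single Carnot engine between T_H and T_C, so η_total = 1 − T_C/T_H = 1 − 310.00/522.04 = 0.4062.
W_total = η_total · Q_H = 0.4062 × 7530 = 3058 J.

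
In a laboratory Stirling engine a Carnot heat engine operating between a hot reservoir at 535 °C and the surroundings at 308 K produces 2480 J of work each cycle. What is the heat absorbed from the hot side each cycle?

Q_H ≈ 4007 J

T_H = 535 °C → 535 + 273.15 = 808.15 K.
η_rev = 1 − T_C/T_H = 1 − 308.00/808.15 = 0.6189.
Q_H = W/η = 2480/0.6189 = 4007 J.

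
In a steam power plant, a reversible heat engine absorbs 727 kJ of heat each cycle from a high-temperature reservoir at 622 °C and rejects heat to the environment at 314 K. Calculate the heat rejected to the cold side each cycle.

T_H = 622 °C → 622 + 273.15 = 895.15 K.
For a reversible engine, η = 1 − T_C/T_H = 1 − 314.00/895.15 = 0.6492.
For a reversible cycle Q_C/Q_H = T_C/T_H, so Q_C = 727 × 314.00/895.15 = 255.0 kJ.

Q_C ≈ 255.0 kJ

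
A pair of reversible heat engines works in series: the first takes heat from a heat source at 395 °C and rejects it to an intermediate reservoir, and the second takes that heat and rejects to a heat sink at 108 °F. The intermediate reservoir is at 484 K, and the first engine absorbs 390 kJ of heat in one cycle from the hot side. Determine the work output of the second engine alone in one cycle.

T_H = 395 °C → 395 + 273.15 = 668.15 K.
T_C = 108 °F → (108 − 32) × 5/9 = 42.22 °C = 315.37 K.
Heat entering the second stage: Q_m = Q_H·(T_m/T_H) = 390 × 484.00/668.15 = 282.5 kJ.
Second-stage efficiency η₂ = 1 − T_C/T_m = 1 − 315.37/484.00 = 0.3484, so W₂ = η₂·Q_m = 98.43 kJ.

W₂ ≈ 98.43 kJ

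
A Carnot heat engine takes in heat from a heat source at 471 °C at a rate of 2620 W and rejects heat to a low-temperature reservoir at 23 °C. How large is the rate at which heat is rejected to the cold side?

T_H = 471 °C → 471 + 273.15 = 744.15 K.
T_C = 23 °C → 23 + 273.15 = 296.15 K.
The Carnot efficiency is η = 1 − T_C/T_H = 1 − 296.15/744.15 = 0.6020.
For a reversible cycle Q_C/Q_H = T_C/T_H, so Q_C = 2620 × 296.15/744.15 = 1040 W.

Q̇_C ≈ 1040 W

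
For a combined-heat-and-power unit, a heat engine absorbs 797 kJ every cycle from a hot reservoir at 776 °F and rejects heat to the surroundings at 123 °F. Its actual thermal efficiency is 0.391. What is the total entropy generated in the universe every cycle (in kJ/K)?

ΔS_univ ≈ 0.338 kJ/K

T_H = 776 °F → (776 − 32) × 5/9 = 413.33 °C = 686.48 K.
T_C = 123 °F → (123 − 32) × 5/9 = 50.56 °C = 323.71 K.
W = η·Q_H = 0.391 × 797 = 311.6 kJ, so Q_C = Q_H − W = 485.4 kJ.
Entropy balance on the reservoirs: −Q_H/T_H = -1.161 kJ/K, +Q_C/T_C = 1.499 kJ/K.
ΔS_univ = −Q_H/T_H + Q_C/T_C = 0.338 kJ/K (> 0, since η = 0.391 < η_Carnot = 0.528).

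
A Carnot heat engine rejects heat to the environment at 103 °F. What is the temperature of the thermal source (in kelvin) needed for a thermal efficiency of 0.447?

T_H ≈ 565 K

T_C = 103 °F → (103 − 32) × 5/9 = 39.44 °C = 312.59 K.
From η = 1 − T_C/T_H, solving for T_H gives T_H = T_C/(1 − η) = 312.59/(1 − 0.447) = 565 K.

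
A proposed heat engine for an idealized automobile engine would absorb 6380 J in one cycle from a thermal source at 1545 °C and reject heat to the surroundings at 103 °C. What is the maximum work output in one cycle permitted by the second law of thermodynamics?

W_max ≈ 5060 J

T_H = 1545 °C → 1545 + 273.15 = 1818.15 K.
T_C = 103 °C → 103 + 273.15 = 376.15 K.
The upper bound on efficiency is η_max = 1 − T_C/T_H = 1 − 376.15/1818.15 = 0.7931.
W_max = η_max · Q_H = 0.7931 × 6380 = 5060 J.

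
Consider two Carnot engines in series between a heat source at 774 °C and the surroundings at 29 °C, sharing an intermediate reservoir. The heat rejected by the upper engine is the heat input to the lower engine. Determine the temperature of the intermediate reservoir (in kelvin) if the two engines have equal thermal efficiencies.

T_H = 774 °C → 774 + 273.15 = 1047.15 K.
T_C = 29 °C → 29 + 273.15 = 302.15 K.
Equal efficiencies require 1 − T_m/T_H = 1 − T_C/T_m, i.e. T_m/T_H = T_C/T_m, so T_m = √(T_H·T_C) = √(1047.15 × 302.15) = 562.5 K.

T_m ≈ 562.5 K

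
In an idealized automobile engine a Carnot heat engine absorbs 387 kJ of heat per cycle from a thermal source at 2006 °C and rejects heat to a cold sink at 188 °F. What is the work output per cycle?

T_H = 2006 °C → 2006 + 273.15 = 2279.15 K.
T_C = 188 °F → (188 − 32) × 5/9 = 86.67 °C = 359.82 K.
η_rev = 1 − T_C/T_H = 1 − 359.82/2279.15 = 0.8421.
W = η·Q_H = 0.8421 × 387 = 326 kJ.

W ≈ 326 kJ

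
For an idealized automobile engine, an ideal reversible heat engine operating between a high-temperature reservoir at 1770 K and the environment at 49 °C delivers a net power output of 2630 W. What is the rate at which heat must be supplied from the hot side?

Q̇_H ≈ 3215 W

T_C = 49 °C → 49 + 273.15 = 322.15 K.
Since the cycle is reversible, η = 1 − T_C/T_H = 1 − 322.15/1770.00 = 0.8180.
Q_H = W/η = 2630/0.8180 = 3215 W.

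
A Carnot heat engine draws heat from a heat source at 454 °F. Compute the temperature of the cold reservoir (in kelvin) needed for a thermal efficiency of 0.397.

T_C ≈ 306 K

T_H = 454 °F → (454 − 32) × 5/9 = 234.44 °C = 507.59 K.
From η = 1 − T_C/T_H, T_C = T_H·(1 − η) = 507.59 × (1 − 0.397) = 306 K.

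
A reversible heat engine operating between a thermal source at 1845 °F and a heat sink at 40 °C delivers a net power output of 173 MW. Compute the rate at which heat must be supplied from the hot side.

T_H = 1845 °F → (1845 − 32) × 5/9 = 1007.22 °C = 1280.37 K.
T_C = 40 °C → 40 + 273.15 = 313.15 K.
η_rev = 1 − T_C/T_H = 1 − 313.15/1280.37 = 0.7554.
Q_H = W/η = 173/0.7554 = 229.0 MW.

Q̇_H ≈ 229.0 MW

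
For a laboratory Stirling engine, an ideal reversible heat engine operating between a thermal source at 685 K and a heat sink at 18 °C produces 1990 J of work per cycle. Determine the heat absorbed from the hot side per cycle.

T_C = 18 °C → 18 + 273.15 = 291.15 K.
For a reversible engine, η = 1 − T_C/T_H = 1 − 291.15/685.00 = 0.5750.
Q_H = W/η = 1990/0.5750 = 3460 J.

Q_H ≈ 3460 J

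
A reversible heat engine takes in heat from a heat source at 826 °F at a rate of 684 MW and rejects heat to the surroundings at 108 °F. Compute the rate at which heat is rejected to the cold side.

Q̇_C ≈ 302.0 MW

T_H = 826 °F → (826 − 32) × 5/9 = 441.11 °C = 714.26 K.
T_C = 108 °F → (108 − 32) × 5/9 = 42.22 °C = 315.37 K.
Carnot efficiency: η = 1 − T_C/T_H = 1 − 315.37/714.26 = 0.5585.
For a reversible cycle Q_C/Q_H = T_C/T_H, so Q_C = 684 × 315.37/714.26 = 302.0 MW.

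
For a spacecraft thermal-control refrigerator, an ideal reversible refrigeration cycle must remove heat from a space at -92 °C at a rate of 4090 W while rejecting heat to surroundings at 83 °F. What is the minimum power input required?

T_H = 83 °F → (83 − 32) × 5/9 = 28.33 °C = 301.48 K.
T_C = -92 °C → -92 + 273.15 = 181.15 K.
Carnot COP: COP_R = T_C/(T_H − T_C) = 181.15/120.33 = 1.5054.
W = Q_C/COP_R = 4090/1.5054 = 2717 W.

Ẇ_in ≈ 2717 W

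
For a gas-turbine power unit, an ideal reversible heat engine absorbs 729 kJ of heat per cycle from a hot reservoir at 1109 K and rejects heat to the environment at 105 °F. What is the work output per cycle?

T_C = 105 °F → (105 − 32) × 5/9 = 40.56 °C = 313.71 K.
Carnot efficiency: η = 1 − T_C/T_H = 1 − 313.71/1109.00 = 0.7171.
W = η·Q_H = 0.7171 × 729 = 523 kJ.

W ≈ 523 kJ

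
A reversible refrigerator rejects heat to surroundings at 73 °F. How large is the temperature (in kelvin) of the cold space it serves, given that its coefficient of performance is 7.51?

T_H = 73 °F → (73 − 32) × 5/9 = 22.78 °C = 295.93 K.
COP_R = T_C/(T_H − T_C) ⇒ T_C = T_H·COP_R/(1 + COP_R) = 295.93 × 7.51/(1 + 7.51) = 261 K.

T_C ≈ 261 K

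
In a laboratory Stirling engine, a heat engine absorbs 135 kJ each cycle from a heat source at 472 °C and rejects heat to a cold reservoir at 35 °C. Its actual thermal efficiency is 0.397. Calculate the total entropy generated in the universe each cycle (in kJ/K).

T_H = 472 °C → 472 + 273.15 = 745.15 K.
T_C = 35 °C → 35 + 273.15 = 308.15 K.
W = η·Q_H = 0.397 × 135 = 53.60 kJ, so Q_C = Q_H − W = 81.41 kJ.
The hot reservoir loses entropy Q_H/T_H = 135/745.15 = 0.1812 kJ/K; the cold reservoir gains Q_C/T_C = 81.41/308.15 = 0.2642 kJ/K.
ΔS_univ = −Q_H/T_H + Q_C/T_C = 0.0830 kJ/K (> 0, since η = 0.397 < η_Carnot = 0.586).

ΔS_univ ≈ 0.0830 kJ/K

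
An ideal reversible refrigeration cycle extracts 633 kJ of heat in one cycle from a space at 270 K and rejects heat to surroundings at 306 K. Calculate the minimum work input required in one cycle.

W_in ≈ 84.4 kJ

For a reversible refrigerator, COP_R = T_C/(T_H − T_C) = 270.00/36.00 = 7.5000.
W = Q_C/COP_R = 633/7.5000 = 84.4 kJ.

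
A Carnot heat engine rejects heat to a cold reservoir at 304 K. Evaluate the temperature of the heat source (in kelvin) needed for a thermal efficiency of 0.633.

T_H ≈ 828 K

From η = 1 − T_C/T_H, solving for T_H gives T_H = T_C/(1 − η) = 304.00/(1 − 0.633) = 828 K.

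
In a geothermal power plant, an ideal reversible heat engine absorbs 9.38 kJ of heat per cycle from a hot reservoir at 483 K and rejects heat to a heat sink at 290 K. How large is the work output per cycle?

W ≈ 3.75 kJ

Carnot efficiency: η = 1 − T_C/T_H = 1 − 290.00/483.00 = 0.3996.
W = η·Q_H = 0.3996 × 9.38 = 3.75 kJ.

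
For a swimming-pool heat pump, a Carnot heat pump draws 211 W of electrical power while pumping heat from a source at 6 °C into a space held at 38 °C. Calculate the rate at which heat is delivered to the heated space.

T_H = 38 °C → 38 + 273.15 = 311.15 K.
T_C = 6 °C → 6 + 273.15 = 279.15 K.
Reversible heating COP: COP_HP = T_H/(T_H − T_C) = 311.15/32.00 = 9.7234.
Q_H = COP_HP · W = 9.7234 × 211 = 2052 W.

Q̇_H ≈ 2052 W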